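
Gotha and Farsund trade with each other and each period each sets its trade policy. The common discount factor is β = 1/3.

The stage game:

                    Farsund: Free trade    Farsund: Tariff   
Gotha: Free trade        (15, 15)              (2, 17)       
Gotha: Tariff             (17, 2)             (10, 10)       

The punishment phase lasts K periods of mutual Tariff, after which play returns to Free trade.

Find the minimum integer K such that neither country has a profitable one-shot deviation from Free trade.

2

IC: β(1−β^K)/(1−β) ≥ (17−15)/(15−10) = 2/5.
With β = 1/3: need 1 − β^K ≥ 2/5·(1−1/3)/(1/3), i.e. β^K ≤ 0.2000.
Since (1/3)^1 = 0.3333 and (1/3)^2 = 0.1111, the smallest such K is 2.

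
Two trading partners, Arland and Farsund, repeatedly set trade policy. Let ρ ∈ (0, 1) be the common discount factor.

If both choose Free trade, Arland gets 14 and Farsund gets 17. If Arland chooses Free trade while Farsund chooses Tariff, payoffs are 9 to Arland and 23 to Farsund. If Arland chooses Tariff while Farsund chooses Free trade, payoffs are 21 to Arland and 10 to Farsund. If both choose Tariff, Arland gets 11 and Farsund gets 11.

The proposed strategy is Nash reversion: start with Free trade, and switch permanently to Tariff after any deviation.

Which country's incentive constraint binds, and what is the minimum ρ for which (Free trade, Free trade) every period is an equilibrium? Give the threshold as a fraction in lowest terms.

Arland; ρ ≥ 7/10

Arland's threshold: (21−14)/(21−11) = 7/10.
Farsund's threshold: (23−17)/(23−11) = 1/2.
7/10 > 1/2, so Arland binds and ρ* = 7/10.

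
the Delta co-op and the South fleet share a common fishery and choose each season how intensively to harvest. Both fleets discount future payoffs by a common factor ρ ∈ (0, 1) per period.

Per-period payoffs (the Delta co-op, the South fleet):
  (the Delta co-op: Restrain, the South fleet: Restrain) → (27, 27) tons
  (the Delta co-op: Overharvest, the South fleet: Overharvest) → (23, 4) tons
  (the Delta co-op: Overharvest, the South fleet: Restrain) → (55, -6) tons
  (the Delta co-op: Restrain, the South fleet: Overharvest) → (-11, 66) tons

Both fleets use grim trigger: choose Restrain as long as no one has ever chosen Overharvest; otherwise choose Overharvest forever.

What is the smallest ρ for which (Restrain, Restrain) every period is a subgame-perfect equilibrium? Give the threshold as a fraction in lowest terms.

the Delta co-op: cooperation gives 27 each period; deviation gives 55 once then 23 forever.
  27/(1−ρ) ≥ 55 + 23ρ/(1−ρ) ⇒ ρ ≥ 28/32 = 7/8.
the South fleet: cooperation gives 27 each period; deviation gives 66 once then 4 forever.
  ρ ≥ 39/62.
Both must hold, so the binding constraint is the Delta co-op's: ρ ≥ 7/8.

7/8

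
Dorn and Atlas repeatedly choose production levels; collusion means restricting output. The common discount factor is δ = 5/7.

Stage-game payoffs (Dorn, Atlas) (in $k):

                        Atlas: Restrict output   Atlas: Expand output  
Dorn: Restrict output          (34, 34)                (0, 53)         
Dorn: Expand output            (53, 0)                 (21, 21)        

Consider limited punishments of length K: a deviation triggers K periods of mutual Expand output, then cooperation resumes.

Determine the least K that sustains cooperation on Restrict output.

3

IC: δ(1−δ^K)/(1−δ) ≥ (53−34)/(34−21) = 19/13.
With δ = 5/7: need 1 − δ^K ≥ 19/13·(1−5/7)/(5/7), i.e. δ^K ≤ 0.4154.
Since (5/7)^2 = 0.5102 and (5/7)^3 = 0.3644, the smallest such K is 3.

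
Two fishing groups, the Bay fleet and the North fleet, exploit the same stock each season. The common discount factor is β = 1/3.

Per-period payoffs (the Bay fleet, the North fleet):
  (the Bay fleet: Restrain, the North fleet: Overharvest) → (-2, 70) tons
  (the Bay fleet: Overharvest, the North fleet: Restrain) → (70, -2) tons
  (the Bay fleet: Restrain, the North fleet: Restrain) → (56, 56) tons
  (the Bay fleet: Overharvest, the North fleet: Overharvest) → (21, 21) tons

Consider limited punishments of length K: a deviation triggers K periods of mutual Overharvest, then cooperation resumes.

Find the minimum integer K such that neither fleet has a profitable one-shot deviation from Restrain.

2

No profitable deviation requires (56−21)(β+…+β^K) ≥ 70−56, i.e. β+…+β^K ≥ 2/5 ≈ 0.4000.
With β = 1/3, the partial sums are K=1: 0.3333, K=2: 0.4444.
K = 2 is the first length at which the sum reaches 0.4000.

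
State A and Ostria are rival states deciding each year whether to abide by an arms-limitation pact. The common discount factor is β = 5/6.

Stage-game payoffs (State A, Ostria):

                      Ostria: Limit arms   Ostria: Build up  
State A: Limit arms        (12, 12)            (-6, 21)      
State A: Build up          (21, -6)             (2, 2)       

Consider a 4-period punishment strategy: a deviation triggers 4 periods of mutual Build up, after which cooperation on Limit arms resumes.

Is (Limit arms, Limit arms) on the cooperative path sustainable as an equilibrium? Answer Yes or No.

Yes

A one-shot deviation gives 21 now, then 2 for 4 periods, then back to 12.
Gain from deviating: (21−12) today; loss: (12−2) in each of the next 4 periods.
No-deviation condition: (12−2)(β+…+β^4) ≥ 21−12, i.e. β+…+β^4 ≥ 9/10.
At β = 5/6: β+…+β^4 = 2.5887 ≥ 0.9000.
So cooperation is sustainable.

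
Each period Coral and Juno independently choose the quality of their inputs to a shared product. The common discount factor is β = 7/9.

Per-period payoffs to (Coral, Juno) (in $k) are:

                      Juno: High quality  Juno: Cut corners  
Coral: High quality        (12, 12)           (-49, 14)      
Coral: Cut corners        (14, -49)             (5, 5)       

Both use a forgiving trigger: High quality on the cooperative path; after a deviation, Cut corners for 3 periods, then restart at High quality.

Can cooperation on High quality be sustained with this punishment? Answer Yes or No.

IC: β+…+β^3 ≥ (14−12)/(12−5) = 2/7.
At β = 7/9: partial sum = 1.8532 ≥ 0.2857. Cooperation sustainable.

Yes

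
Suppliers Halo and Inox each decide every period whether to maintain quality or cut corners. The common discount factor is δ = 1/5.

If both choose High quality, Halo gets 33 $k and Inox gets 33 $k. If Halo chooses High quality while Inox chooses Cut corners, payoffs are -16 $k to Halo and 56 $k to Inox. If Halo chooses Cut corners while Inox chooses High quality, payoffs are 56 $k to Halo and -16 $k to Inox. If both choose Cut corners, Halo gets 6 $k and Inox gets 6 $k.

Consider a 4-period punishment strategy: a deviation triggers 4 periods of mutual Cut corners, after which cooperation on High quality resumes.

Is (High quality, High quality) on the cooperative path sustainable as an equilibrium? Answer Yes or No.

Comparing payoff streams over the 5 periods until play realigns: cooperate → 33(1+δ+…+δ^4); deviate → 56 + 6(δ+…+δ^4).
Cooperation is sustained iff (33−6)(δ+…+δ^4) ≥ 56−33.
δ+…+δ^4 = 1/5·(1−(1/5)^4)/(1−1/5) = 0.2496, and (56−33)/(33−6) = 0.8519.
0.2496 < 0.8519, so cooperation is not sustainable.

No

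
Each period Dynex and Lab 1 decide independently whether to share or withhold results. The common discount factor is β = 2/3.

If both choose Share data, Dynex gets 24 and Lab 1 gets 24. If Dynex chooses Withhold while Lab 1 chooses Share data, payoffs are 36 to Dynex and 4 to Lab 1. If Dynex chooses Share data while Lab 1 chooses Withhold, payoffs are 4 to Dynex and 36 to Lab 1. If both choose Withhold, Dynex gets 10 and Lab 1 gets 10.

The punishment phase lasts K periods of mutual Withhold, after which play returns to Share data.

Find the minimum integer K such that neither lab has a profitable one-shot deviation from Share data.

2

IC: β(1−β^K)/(1−β) ≥ (36−24)/(24−10) = 6/7.
With β = 2/3: need 1 − β^K ≥ 6/7·(1−2/3)/(2/3), i.e. β^K ≤ 0.5714.
Since (2/3)^1 = 0.6667 and (2/3)^2 = 0.4444, the smallest such K is 2.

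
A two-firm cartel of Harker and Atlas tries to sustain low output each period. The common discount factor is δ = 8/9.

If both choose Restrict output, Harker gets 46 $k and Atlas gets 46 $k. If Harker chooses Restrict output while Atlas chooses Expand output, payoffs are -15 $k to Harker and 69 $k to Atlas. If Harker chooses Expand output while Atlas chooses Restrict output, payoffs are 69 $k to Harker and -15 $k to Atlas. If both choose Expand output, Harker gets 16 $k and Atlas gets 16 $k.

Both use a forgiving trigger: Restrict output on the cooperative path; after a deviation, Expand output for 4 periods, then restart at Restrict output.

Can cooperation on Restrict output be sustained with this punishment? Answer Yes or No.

Yes

IC: δ+…+δ^4 ≥ (69−46)/(46−16) = 23/30.
At δ = 8/9: partial sum = 3.0056 ≥ 0.7667. Cooperation sustainable.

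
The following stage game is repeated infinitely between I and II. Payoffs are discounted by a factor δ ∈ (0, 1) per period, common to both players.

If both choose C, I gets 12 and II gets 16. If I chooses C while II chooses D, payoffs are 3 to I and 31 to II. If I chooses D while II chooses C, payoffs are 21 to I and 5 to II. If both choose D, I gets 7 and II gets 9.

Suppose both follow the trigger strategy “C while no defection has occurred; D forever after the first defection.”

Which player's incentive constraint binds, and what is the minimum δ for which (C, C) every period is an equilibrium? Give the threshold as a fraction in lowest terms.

II; δ ≥ 15/22

For I: deviation gain 21−12 = 9, per-period punishment loss 12−7 = 5. IC gives δ ≥ 9/14.
For II: gain 15, loss 7 per period, so δ ≥ 15/22.
The tighter constraint is II's, so cooperation needs δ ≥ 15/22.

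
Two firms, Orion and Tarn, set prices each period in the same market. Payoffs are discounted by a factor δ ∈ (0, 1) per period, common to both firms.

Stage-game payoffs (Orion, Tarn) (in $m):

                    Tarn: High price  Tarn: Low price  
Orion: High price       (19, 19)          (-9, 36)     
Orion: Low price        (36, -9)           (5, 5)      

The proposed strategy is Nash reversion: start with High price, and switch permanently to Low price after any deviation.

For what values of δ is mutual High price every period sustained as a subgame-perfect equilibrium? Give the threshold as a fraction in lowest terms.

17/31

One-period gain from deviating is 36 − 19 = 17. The loss is 19 − 5 = 14 in every subsequent period, with present value 14·δ/(1−δ).
Deviation is unprofitable when 14·δ/(1−δ) ≥ 17, i.e. δ/(1−δ) ≥ 17/14.
Equivalently δ ≥ 17/(17+14) = 17/31.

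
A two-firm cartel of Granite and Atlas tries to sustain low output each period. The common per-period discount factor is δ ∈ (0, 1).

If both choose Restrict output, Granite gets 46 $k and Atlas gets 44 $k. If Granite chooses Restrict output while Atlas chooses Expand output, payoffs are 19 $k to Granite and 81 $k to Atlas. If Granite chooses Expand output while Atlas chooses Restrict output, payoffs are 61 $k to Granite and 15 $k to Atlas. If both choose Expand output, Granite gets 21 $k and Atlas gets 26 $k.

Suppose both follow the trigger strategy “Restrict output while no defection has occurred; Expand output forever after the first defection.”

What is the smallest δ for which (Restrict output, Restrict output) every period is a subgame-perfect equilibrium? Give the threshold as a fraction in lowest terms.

For Granite: deviation gain 61−46 = 15, per-period punishment loss 46−21 = 25. IC gives δ ≥ 15/40 = 3/8.
For Atlas: gain 37, loss 18 per period, so δ ≥ 37/55.
The tighter constraint is Atlas's, so cooperation needs δ ≥ 37/55.

37/55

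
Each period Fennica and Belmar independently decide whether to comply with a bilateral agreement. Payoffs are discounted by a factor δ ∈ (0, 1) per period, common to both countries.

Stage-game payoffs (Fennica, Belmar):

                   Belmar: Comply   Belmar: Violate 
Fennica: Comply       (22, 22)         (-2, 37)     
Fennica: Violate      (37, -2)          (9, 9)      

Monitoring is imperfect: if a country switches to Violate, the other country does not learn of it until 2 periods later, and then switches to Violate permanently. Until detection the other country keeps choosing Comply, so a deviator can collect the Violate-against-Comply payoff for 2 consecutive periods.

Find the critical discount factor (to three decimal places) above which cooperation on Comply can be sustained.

0.732

The best deviation is to choose Violate for all 2 undetected periods, earning 37 each, then 9 forever once detected.
Deviation value: 37(1−δ^2)/(1−δ) + 9δ^2/(1−δ); cooperation value: 22/(1−δ).
IC: 22 ≥ 37(1−δ^2) + 9δ^2 = 37 − 28δ^2.
So δ^2 ≥ 15/28, giving δ ≥ (15/28)^(1/2) ≈ 0.732.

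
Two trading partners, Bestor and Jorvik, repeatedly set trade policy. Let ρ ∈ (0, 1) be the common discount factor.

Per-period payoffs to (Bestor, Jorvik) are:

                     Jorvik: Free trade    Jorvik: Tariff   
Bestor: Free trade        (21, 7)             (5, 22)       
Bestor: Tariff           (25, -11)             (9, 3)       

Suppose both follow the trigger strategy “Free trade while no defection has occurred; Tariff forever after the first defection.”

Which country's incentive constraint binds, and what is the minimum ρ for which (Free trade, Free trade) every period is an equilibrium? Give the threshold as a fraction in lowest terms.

Jorvik; ρ ≥ 15/19

For Bestor: deviation gain 25−21 = 4, per-period punishment loss 21−9 = 12. IC gives ρ ≥ 4/16 = 1/4.
For Jorvik: gain 15, loss 4 per period, so ρ ≥ 15/19.
The tighter constraint is Jorvik's, so cooperation needs ρ ≥ 15/19.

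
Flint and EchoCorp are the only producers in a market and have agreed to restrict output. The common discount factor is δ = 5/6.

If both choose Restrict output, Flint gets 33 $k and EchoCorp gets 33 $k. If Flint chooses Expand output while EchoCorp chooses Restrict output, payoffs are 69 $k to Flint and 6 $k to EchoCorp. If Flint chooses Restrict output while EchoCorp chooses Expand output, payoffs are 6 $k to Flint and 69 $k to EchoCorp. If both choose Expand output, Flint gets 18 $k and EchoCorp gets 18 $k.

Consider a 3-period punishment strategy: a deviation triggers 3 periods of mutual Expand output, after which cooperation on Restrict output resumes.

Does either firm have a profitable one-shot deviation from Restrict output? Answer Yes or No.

A one-shot deviation gives 69 now, then 18 for 3 periods, then back to 33.
Gain from deviating: (69−33) today; loss: (33−18) in each of the next 3 periods.
No-deviation condition: (33−18)(δ+…+δ^3) ≥ 69−33, i.e. δ+…+δ^3 ≥ 12/5.
At δ = 5/6: δ+…+δ^3 = 2.1065 < 2.4000.
So cooperation is not sustainable.

Yes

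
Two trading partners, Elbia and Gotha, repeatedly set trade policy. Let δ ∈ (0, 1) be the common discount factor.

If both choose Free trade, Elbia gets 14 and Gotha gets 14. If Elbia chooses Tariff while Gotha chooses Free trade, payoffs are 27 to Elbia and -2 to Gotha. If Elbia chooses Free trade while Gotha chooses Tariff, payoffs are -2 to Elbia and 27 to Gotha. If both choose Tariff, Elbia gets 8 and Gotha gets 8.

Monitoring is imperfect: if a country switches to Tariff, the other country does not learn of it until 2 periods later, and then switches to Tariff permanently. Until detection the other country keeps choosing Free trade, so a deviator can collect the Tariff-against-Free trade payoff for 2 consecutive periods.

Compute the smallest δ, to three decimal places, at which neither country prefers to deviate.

A deviator earns 27 for 2 periods, then 8 forever; cooperating earns 14 forever. Multiplying the IC by (1−δ):
14 ≥ 27(1−δ^2) + 8δ^2, so 19·δ^2 ≥ 13 and δ^2 ≥ 13/19.
δ ≥ (13/19)^(1/2) ≈ 0.827.

0.827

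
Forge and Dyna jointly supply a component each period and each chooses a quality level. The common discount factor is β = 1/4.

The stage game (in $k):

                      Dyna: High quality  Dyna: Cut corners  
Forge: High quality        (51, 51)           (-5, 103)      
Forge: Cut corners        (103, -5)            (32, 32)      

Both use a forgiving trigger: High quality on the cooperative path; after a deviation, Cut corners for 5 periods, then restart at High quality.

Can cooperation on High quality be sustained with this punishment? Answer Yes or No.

No

Comparing payoff streams over the 6 periods until play realigns: cooperate → 51(1+β+…+β^5); deviate → 103 + 32(β+…+β^5).
Cooperation is sustained iff (51−32)(β+…+β^5) ≥ 103−51.
β+…+β^5 = 1/4·(1−(1/4)^5)/(1−1/4) = 0.3330, and (103−51)/(51−32) = 2.7368.
0.3330 < 2.7368, so cooperation is not sustainable.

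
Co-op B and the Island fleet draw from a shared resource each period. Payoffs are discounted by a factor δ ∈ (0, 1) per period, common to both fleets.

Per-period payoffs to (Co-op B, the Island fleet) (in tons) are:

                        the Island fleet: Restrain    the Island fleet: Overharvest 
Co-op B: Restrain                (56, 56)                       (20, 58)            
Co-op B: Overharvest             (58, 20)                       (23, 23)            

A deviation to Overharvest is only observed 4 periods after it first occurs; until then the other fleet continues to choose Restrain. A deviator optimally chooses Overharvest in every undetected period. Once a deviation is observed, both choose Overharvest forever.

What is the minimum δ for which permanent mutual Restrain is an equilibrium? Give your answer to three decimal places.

Deviating for the 4 undetected periods gains 58−56 = 2 per period over cooperation, then loses 56−23 = 33 per period forever once punishment starts.
Gain: 2(1 + δ + … + δ^3); loss: 33·δ^4/(1−δ).
No profitable deviation ⇔ 2(1−δ^4) ≤ 33·δ^4, i.e. δ^4 ≥ 2/(2+33) = 2/35.
Hence δ ≥ (2/35)^(1/4) ≈ 0.489.

0.489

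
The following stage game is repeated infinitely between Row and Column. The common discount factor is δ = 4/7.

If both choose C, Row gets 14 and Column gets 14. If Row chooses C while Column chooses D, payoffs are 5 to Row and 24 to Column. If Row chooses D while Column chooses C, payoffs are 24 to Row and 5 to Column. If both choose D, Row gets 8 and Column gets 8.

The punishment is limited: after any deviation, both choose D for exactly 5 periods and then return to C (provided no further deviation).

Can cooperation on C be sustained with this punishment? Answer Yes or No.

Comparing payoff streams over the 6 periods until play realigns: cooperate → 14(1+δ+…+δ^5); deviate → 24 + 8(δ+…+δ^5).
Cooperation is sustained iff (14−8)(δ+…+δ^5) ≥ 24−14.
δ+…+δ^5 = 4/7·(1−(4/7)^5)/(1−4/7) = 1.2521, and (24−14)/(14−8) = 1.6667.
1.2521 < 1.6667, so cooperation is not sustainable.

No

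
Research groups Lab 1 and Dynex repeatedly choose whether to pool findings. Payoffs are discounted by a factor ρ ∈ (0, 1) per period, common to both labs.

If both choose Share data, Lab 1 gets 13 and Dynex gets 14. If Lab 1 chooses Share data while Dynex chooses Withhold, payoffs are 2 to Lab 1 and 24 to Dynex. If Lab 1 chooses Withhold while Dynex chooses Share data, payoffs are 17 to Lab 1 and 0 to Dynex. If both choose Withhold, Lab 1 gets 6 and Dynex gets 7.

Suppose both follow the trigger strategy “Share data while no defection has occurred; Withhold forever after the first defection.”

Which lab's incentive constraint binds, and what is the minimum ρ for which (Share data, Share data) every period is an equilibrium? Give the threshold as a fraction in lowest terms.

Dynex; ρ ≥ 10/17

Lab 1: cooperation gives 13 each period; deviation gives 17 once then 6 forever.
  13/(1−ρ) ≥ 17 + 6ρ/(1−ρ) ⇒ ρ ≥ 4/11.
Dynex: cooperation gives 14 each period; deviation gives 24 once then 7 forever.
  ρ ≥ 10/17.
Both must hold, so the binding constraint is Dynex's: ρ ≥ 10/17.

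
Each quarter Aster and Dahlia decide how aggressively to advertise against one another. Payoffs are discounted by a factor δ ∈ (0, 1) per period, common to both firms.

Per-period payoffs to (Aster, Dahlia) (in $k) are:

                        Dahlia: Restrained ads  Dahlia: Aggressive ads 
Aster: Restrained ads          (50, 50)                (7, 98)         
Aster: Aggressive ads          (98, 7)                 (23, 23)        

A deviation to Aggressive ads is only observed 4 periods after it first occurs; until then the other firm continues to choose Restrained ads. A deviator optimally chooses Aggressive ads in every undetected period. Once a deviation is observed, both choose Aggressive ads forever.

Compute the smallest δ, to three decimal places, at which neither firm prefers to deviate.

0.894

The best deviation is to choose Aggressive ads for all 4 undetected periods, earning 98 each, then 23 forever once detected.
Deviation value: 98(1−δ^4)/(1−δ) + 23δ^4/(1−δ); cooperation value: 50/(1−δ).
IC: 50 ≥ 98(1−δ^4) + 23δ^4 = 98 − 75δ^4.
So δ^4 ≥ 48/75 = 16/25, giving δ ≥ (16/25)^(1/4) ≈ 0.894.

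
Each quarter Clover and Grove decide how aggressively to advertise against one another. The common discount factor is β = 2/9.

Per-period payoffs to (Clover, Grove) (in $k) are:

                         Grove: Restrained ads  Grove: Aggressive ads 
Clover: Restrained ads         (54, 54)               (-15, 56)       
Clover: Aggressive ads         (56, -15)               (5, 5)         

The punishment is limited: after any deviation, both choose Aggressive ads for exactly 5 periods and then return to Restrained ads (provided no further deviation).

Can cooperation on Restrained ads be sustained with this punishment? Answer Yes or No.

Comparing payoff streams over the 6 periods until play realigns: cooperate → 54(1+β+…+β^5); deviate → 56 + 5(β+…+β^5).
Cooperation is sustained iff (54−5)(β+…+β^5) ≥ 56−54.
β+…+β^5 = 2/9·(1−(2/9)^5)/(1−2/9) = 0.2856, and (56−54)/(54−5) = 0.0408.
0.2856 ≥ 0.0408, so cooperation is sustainable.

Yes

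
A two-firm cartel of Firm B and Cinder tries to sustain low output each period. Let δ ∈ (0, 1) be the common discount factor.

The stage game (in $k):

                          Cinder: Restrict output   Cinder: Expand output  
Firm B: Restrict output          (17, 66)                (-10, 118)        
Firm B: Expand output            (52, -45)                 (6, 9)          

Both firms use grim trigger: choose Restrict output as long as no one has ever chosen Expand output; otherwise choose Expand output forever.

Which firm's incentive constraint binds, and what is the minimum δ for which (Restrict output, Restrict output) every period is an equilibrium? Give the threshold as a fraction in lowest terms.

Firm B's threshold: (52−17)/(52−6) = 35/46.
Cinder's threshold: (118−66)/(118−9) = 52/109.
35/46 > 52/109, so Firm B binds and δ* = 35/46.

Firm B; δ ≥ 35/46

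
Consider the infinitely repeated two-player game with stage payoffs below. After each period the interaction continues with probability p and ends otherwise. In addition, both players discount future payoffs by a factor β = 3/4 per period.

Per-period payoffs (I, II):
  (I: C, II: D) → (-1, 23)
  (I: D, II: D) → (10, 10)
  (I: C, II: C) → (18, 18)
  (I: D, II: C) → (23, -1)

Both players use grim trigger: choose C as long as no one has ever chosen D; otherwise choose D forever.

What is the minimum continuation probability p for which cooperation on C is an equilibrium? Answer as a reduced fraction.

With continuation probability p and discount β, the effective per-period discount factor is βp.
Grim-trigger IC: βp ≥ (23−18)/(23−10) = 5/13.
So p ≥ (5/13)/(3/4) = 20/39.

20/39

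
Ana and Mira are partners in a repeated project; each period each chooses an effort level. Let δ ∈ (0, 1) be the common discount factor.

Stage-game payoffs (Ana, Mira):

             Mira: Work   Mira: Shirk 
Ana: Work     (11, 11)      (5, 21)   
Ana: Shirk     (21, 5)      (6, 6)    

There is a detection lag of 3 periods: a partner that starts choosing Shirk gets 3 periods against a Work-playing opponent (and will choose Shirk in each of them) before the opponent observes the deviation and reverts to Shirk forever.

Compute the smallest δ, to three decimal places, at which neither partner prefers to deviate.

0.874

The best deviation is to choose Shirk for all 3 undetected periods, earning 21 each, then 6 forever once detected.
Deviation value: 21(1−δ^3)/(1−δ) + 6δ^3/(1−δ); cooperation value: 11/(1−δ).
IC: 11 ≥ 21(1−δ^3) + 6δ^3 = 21 − 15δ^3.
So δ^3 ≥ 10/15 = 2/3, giving δ ≥ (2/3)^(1/3) ≈ 0.874.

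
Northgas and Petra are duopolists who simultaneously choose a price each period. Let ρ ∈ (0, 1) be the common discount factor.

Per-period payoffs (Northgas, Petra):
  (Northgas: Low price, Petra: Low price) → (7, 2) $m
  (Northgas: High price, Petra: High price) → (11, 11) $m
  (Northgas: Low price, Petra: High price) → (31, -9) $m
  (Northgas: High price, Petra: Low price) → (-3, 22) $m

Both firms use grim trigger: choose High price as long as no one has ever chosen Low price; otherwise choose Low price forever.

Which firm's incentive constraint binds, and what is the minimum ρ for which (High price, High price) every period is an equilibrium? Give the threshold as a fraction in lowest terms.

Northgas; ρ ≥ 5/6

For Northgas: deviation gain 31−11 = 20, per-period punishment loss 11−7 = 4. IC gives ρ ≥ 20/24 = 5/6.
For Petra: gain 11, loss 9 per period, so ρ ≥ 11/20.
The tighter constraint is Northgas's, so cooperation needs ρ ≥ 5/6.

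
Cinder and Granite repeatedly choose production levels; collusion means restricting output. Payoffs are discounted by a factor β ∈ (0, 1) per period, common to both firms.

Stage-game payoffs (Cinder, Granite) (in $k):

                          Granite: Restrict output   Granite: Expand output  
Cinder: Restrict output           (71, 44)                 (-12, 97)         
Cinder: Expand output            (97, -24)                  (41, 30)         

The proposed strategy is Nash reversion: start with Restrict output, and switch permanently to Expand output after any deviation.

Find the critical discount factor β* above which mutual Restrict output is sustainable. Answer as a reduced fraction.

53/67

Cinder: cooperation gives 71 each period; deviation gives 97 once then 41 forever.
  71/(1−β) ≥ 97 + 41β/(1−β) ⇒ β ≥ 26/56 = 13/28.
Granite: cooperation gives 44 each period; deviation gives 97 once then 30 forever.
  β ≥ 53/67.
Both must hold, so the binding constraint is Granite's: β ≥ 53/67.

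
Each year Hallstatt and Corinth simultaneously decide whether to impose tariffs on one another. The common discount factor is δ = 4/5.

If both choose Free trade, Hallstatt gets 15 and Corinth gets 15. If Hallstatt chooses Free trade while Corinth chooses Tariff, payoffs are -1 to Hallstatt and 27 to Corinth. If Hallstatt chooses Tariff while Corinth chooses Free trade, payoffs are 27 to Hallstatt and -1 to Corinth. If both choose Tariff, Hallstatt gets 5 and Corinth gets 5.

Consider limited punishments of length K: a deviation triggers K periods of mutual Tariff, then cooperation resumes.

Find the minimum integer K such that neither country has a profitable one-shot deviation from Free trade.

2

No profitable deviation requires (15−5)(δ+…+δ^K) ≥ 27−15, i.e. δ+…+δ^K ≥ 6/5 ≈ 1.2000.
With δ = 4/5, the partial sums are K=1: 0.8000, K=2: 1.4400.
K = 2 is the first length at which the sum reaches 1.2000.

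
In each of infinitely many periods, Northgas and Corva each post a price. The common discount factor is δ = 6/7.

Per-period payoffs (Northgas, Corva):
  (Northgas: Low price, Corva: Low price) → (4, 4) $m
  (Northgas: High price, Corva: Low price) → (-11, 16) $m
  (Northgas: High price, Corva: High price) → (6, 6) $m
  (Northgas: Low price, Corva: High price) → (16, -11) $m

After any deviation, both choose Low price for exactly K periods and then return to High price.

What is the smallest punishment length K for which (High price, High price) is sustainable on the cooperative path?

12

No profitable deviation requires (6−4)(δ+…+δ^K) ≥ 16−6, i.e. δ+…+δ^K ≥ 5 ≈ 5.0000.
With δ = 6/7, the partial sums are K=1: 0.8571, K=2: 1.5918, …, K=10: 4.7157, K=11: 4.8991, K=12: 5.0564.
K = 12 is the first length at which the sum reaches 5.0000.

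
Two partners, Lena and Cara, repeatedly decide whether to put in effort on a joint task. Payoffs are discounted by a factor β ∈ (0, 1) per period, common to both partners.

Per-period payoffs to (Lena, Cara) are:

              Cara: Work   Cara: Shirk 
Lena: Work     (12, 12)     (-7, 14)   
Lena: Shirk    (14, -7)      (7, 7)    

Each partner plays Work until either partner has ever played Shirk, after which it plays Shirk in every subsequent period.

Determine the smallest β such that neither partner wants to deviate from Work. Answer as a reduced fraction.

One-period gain from deviating is 14 − 12 = 2. The loss is 12 − 7 = 5 in every subsequent period, with present value 5·β/(1−β).
Deviation is unprofitable when 5·β/(1−β) ≥ 2, i.e. β/(1−β) ≥ 2/5.
Equivalently β ≥ 2/(2+5) = 2/7.

2/7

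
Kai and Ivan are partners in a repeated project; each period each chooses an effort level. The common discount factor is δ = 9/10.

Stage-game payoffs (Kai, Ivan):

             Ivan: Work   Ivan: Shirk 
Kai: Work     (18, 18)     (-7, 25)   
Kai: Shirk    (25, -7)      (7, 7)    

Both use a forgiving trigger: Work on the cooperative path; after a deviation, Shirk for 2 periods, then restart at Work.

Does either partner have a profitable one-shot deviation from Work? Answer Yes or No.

No

Comparing payoff streams over the 3 periods until play realigns: cooperate → 18(1+δ+…+δ^2); deviate → 25 + 7(δ+…+δ^2).
Cooperation is sustained iff (18−7)(δ+…+δ^2) ≥ 25−18.
δ+…+δ^2 = 9/10·(1−(9/10)^2)/(1−9/10) = 1.7100, and (25−18)/(18−7) = 0.6364.
1.7100 ≥ 0.6364, so cooperation is sustainable.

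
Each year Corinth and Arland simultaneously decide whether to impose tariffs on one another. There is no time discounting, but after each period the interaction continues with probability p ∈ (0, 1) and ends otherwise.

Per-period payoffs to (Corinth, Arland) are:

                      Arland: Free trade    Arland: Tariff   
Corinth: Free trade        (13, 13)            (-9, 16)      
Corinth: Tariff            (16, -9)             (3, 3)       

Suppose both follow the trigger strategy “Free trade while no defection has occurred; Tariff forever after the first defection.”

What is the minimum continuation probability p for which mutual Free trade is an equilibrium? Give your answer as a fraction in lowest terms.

3/13

Expected cooperation value is 13 + p·13 + p²·13 + … = 13/(1−p); deviation gives 16 + p·3/(1−p).
13 ≥ 16(1−p) + 3p ⇒ 13p ≥ 3 ⇒ p ≥ 3/13.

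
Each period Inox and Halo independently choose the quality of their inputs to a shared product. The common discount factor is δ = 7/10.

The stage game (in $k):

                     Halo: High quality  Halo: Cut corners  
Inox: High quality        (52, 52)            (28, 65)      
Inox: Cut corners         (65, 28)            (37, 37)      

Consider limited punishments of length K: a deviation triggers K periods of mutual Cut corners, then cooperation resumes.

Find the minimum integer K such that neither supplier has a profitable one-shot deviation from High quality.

IC: δ(1−δ^K)/(1−δ) ≥ (65−52)/(52−37) = 13/15.
With δ = 7/10: need 1 − δ^K ≥ 13/15·(1−7/10)/(7/10), i.e. δ^K ≤ 0.6286.
Since (7/10)^1 = 0.7000 and (7/10)^2 = 0.4900, the smallest such K is 2.

2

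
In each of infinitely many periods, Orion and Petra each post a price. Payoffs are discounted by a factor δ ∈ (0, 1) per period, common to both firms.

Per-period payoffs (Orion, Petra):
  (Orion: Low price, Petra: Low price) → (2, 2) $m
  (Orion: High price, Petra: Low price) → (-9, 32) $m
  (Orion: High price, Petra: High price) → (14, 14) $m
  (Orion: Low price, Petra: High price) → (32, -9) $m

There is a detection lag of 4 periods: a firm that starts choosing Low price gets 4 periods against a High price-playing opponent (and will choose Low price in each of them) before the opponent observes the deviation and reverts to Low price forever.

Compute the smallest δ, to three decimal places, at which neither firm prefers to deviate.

Deviating for the 4 undetected periods gains 32−14 = 18 per period over cooperation, then loses 14−2 = 12 per period forever once punishment starts.
Gain: 18(1 + δ + … + δ^3); loss: 12·δ^4/(1−δ).
No profitable deviation ⇔ 18(1−δ^4) ≤ 12·δ^4, i.e. δ^4 ≥ 18/(18+12) = 3/5.
Hence δ ≥ (3/5)^(1/4) ≈ 0.880.

0.880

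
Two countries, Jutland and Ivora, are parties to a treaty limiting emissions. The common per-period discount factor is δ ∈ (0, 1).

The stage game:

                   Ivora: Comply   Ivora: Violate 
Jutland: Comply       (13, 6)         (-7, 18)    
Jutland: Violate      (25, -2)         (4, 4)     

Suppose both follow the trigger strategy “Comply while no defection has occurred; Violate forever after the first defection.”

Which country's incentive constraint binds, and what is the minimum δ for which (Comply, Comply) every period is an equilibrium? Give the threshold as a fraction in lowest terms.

Jutland: cooperation gives 13 each period; deviation gives 25 once then 4 forever.
  13/(1−δ) ≥ 25 + 4δ/(1−δ) ⇒ δ ≥ 12/21 = 4/7.
Ivora: cooperation gives 6 each period; deviation gives 18 once then 4 forever.
  δ ≥ 12/14 = 6/7.
Both must hold, so the binding constraint is Ivora's: δ ≥ 6/7.

Ivora; δ ≥ 6/7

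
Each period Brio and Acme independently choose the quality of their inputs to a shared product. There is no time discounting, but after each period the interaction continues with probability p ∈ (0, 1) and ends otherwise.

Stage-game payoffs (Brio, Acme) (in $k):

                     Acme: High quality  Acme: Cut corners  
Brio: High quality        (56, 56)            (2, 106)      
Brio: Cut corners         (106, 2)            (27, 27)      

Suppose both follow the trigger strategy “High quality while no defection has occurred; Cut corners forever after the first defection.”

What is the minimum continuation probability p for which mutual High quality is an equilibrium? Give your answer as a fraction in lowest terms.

Expected cooperation value is 56 + p·56 + p²·56 + … = 56/(1−p); deviation gives 106 + p·27/(1−p).
56 ≥ 106(1−p) + 27p ⇒ 79p ≥ 50 ⇒ p ≥ 50/79.

50/79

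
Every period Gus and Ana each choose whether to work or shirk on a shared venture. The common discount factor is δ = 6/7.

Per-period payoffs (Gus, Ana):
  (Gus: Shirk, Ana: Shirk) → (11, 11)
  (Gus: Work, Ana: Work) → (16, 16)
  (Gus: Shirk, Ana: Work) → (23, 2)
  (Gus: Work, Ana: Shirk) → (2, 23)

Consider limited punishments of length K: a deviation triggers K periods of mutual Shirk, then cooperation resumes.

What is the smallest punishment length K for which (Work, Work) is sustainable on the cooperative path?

2

Need Σ_{k=1}^{K} δ^k ≥ (23−16)/(16−11) = 1.4000 at δ = 6/7.
At K = 1 the sum is 0.8571 < 1.4000; at K = 2 it is 1.5918 ≥ 1.4000.
So the minimum punishment length is K = 2.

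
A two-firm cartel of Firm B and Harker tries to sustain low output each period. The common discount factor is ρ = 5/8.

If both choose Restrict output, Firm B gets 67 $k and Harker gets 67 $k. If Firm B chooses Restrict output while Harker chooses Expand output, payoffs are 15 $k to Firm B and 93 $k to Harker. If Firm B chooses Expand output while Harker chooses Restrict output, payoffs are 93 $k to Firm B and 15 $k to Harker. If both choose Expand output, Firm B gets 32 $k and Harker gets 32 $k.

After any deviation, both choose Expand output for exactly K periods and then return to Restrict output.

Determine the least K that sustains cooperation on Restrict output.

Need Σ_{k=1}^{K} ρ^k ≥ (93−67)/(67−32) = 0.7429 at ρ = 5/8.
At K = 1 the sum is 0.6250 < 0.7429; at K = 2 it is 1.0156 ≥ 0.7429.
So the minimum punishment length is K = 2.

2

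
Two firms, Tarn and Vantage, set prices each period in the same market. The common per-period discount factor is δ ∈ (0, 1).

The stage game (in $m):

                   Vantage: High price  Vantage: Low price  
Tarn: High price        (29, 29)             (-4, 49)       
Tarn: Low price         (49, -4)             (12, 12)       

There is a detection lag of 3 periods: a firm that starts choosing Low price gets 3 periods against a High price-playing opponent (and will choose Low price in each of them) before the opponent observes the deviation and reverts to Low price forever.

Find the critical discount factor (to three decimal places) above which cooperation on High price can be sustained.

0.815

A deviator earns 49 for 3 periods, then 12 forever; cooperating earns 29 forever. Multiplying the IC by (1−δ):
29 ≥ 49(1−δ^3) + 12δ^3, so 37·δ^3 ≥ 20 and δ^3 ≥ 20/37.
δ ≥ (20/37)^(1/3) ≈ 0.815.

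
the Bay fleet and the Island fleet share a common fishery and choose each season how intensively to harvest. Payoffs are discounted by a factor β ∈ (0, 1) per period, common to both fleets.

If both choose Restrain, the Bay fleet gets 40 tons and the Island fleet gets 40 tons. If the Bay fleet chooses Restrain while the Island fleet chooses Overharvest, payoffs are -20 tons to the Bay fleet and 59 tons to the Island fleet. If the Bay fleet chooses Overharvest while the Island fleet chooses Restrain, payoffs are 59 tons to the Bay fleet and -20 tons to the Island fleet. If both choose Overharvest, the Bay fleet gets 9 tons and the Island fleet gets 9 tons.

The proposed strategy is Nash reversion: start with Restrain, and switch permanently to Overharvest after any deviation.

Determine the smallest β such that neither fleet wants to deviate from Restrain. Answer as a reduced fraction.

One-period gain from deviating is 59 − 40 = 19. The loss is 40 − 9 = 31 in every subsequent period, with present value 31·β/(1−β).
Deviation is unprofitable when 31·β/(1−β) ≥ 19, i.e. β/(1−β) ≥ 19/31.
Equivalently β ≥ 19/(19+31) = 19/50.

19/50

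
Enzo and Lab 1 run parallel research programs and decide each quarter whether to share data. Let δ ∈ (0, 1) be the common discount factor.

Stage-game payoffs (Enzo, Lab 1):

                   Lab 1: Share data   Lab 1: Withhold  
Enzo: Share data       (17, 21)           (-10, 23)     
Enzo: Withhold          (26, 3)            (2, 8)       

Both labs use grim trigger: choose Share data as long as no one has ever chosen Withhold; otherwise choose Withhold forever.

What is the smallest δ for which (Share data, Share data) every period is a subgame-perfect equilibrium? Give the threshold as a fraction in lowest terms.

3/8

Enzo: cooperation gives 17 each period; deviation gives 26 once then 2 forever.
  17/(1−δ) ≥ 26 + 2δ/(1−δ) ⇒ δ ≥ 9/24 = 3/8.
Lab 1: cooperation gives 21 each period; deviation gives 23 once then 8 forever.
  δ ≥ 2/15.
Both must hold, so the binding constraint is Enzo's: δ ≥ 3/8.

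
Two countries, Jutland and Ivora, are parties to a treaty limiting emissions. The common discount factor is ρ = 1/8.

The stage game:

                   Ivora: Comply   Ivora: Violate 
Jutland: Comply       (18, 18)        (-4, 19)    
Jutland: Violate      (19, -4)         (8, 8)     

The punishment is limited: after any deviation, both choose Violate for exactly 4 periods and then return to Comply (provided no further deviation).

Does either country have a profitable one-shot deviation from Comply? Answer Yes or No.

IC: ρ+…+ρ^4 ≥ (19−18)/(18−8) = 1/10.
At ρ = 1/8: partial sum = 0.1428 ≥ 0.1000. Cooperation sustainable.

No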